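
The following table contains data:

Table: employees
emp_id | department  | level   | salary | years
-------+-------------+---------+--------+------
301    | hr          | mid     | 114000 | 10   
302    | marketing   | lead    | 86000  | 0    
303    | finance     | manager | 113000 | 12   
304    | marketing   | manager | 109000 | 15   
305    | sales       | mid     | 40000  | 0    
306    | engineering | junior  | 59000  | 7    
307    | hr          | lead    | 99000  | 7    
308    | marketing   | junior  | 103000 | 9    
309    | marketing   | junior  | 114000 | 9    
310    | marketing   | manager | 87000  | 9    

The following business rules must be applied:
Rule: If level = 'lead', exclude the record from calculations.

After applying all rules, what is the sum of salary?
739000

Step 1: Identify records where level = 'lead'
Step 2: The excluded records sum to 185000
Step 3: Original total salary = 924000
Step 4: Remaining total = 924000 - 185000 = 739000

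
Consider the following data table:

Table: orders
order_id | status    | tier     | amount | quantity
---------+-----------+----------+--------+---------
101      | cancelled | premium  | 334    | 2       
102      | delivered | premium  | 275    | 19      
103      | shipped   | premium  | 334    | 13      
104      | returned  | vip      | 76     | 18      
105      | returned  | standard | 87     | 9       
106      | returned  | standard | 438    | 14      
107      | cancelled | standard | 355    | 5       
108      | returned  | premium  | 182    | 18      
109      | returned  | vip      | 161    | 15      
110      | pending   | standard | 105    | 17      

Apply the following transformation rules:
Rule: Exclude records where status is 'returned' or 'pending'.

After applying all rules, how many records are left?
4

Step 1: Count records to exclude
  - 5 (returned) + 1 (pending) = 6 records
Step 2: Total records: 10
Step 3: Remaining = 10 - 6 = 4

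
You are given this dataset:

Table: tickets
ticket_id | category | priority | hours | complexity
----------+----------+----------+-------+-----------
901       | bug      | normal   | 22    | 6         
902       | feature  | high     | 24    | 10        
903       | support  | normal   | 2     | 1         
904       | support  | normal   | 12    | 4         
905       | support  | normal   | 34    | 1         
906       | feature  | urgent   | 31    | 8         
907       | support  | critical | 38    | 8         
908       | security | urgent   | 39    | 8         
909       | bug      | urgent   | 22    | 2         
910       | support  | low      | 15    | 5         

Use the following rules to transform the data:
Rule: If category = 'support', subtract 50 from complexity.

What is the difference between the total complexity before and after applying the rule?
250

Step 1: Original sum of complexity = 53
Step 2: 5 records have category = 'support'
Step 3: Each affected record changes by -50
Step 4: Total change = 5 × -50 = -250
Step 5: New sum = 53 + -250 = -197
Step 6: Difference = |-197 - 53| = 250
        (Sum decreased by 250)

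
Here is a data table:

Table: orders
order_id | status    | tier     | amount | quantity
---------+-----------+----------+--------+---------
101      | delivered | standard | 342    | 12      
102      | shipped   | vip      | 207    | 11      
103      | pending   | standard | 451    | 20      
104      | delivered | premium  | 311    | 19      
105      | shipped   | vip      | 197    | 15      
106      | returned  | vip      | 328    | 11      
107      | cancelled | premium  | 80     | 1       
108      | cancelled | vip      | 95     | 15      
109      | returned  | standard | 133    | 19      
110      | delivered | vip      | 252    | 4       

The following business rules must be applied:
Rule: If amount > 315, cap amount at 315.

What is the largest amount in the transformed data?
315

Step 1: Original maximum amount = 451
Step 2: Apply cap at 315
Step 3: 3 records had amount > 315 and were capped
Step 4: Maximum after transformation = 315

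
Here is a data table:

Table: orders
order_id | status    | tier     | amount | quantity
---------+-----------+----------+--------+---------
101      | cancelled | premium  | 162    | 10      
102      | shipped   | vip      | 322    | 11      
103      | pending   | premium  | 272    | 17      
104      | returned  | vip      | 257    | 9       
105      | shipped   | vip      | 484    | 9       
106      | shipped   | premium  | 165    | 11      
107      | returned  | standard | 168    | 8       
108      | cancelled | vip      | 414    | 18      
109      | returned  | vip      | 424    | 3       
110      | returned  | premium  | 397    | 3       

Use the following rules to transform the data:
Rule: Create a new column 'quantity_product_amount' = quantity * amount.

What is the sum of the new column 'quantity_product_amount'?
29529

Step 1: For each record, compute quantity * amount
Example calculations:
  10 * 162 = 1620
  11 * 322 = 3542
  17 * 272 = 4624
  ...
Step 2: Sum all derived values
Step 3: Total = 29529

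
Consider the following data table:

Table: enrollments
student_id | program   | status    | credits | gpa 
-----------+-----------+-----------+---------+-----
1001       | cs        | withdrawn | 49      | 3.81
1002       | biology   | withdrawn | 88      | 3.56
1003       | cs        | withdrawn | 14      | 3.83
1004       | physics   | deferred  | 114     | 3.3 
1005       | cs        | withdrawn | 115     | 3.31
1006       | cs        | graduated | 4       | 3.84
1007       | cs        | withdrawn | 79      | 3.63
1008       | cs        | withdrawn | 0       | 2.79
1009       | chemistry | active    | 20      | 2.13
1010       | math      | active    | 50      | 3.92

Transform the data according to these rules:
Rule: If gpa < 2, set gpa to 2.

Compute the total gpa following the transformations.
34.12

Step 1: 0 records have gpa < 2
Step 2: These records originally summed to 0
Step 3: After setting to minimum: 0 × 2 = 0
Step 4: Unaffected records sum: 34.12
Step 5: Final sum = 0 + 34.12 = 34.12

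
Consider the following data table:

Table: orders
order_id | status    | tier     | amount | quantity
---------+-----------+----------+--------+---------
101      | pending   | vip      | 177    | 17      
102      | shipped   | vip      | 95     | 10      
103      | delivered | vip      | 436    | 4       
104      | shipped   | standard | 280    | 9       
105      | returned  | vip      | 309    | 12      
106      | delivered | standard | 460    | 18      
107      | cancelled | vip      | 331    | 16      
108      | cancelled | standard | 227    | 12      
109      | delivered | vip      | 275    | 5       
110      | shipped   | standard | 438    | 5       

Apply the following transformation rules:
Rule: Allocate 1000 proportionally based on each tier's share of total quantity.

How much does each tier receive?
standard: 407.41, vip: 592.59

Step 1: Calculate total quantity = 108
Step 2: Calculate each tier's proportion:
  standard: 44/108 = 40.74% → 407.41
  vip: 64/108 = 59.26% → 592.59
Step 3: Verify: sum of allocations ≈ 1000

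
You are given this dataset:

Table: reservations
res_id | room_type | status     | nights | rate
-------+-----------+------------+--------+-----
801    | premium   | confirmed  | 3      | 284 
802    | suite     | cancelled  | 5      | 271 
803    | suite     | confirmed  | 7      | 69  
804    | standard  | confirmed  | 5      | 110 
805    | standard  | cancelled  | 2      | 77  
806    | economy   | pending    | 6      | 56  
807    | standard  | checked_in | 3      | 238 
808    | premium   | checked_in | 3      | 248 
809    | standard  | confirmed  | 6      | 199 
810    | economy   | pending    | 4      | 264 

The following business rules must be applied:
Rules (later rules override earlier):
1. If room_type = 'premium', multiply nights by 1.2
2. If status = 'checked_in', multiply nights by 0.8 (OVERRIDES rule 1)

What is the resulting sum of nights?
43.4

Step 1: Rule 2 takes priority for records with status = 'checked_in'
  - 2 records: 6 × 0.8 = 4.8
Step 2: Rule 1 applies to remaining records with room_type = 'premium'
  - 1 records: 3 × 1.2 = 3.6
Step 3: Other records unchanged: 35
Step 4: Final sum = 4.8 + 3.6 + 35 = 43.4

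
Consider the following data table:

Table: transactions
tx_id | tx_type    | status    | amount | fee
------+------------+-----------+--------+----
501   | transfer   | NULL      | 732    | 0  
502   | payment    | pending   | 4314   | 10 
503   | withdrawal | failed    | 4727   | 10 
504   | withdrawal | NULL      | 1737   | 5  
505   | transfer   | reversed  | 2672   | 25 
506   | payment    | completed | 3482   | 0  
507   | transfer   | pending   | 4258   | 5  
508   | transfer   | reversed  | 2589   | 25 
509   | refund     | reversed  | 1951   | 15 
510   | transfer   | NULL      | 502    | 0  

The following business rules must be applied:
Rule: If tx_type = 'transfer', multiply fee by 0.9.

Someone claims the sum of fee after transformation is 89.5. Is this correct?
Yes, the result is correct.

Step 1: Calculate the correct sum after transformation
Step 2: Apply multiplier 0.9 to records where tx_type = 'transfer'
Step 3: Correct result = 89.5
Step 4: Claimed result = 89.5
Step 5: 89.5 = 89.5 ✓
Conclusion: The claimed result is correct.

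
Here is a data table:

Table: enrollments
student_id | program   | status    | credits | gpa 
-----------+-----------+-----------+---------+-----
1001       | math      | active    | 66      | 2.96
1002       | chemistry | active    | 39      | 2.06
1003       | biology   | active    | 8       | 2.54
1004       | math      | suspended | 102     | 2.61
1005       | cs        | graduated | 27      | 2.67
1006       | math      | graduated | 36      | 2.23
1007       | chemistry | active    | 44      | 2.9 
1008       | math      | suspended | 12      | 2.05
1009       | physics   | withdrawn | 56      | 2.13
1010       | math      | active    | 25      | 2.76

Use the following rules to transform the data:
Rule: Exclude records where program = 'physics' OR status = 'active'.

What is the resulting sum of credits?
177

Step 1: Find records where program = 'physics' OR status = 'active'
Step 2: 6 records match, summing to 238
Step 3: Original sum: 415
Step 4: Remaining sum = 415 - 238 = 177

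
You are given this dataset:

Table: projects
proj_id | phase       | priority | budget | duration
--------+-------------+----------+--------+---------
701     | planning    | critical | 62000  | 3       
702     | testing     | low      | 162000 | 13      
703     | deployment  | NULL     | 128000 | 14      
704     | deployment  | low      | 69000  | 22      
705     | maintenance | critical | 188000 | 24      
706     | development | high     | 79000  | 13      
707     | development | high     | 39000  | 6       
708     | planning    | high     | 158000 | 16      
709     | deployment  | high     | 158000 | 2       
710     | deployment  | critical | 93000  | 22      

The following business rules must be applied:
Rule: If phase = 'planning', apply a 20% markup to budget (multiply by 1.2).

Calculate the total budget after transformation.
1180000.0

Step 1: Records with phase = 'planning' have total budget = 220000
Step 2: Apply multiplier: 220000 × 1.2 = 264000.0
Step 3: Other records total: 916000
Step 4: Final sum = 264000.0 + 916000 = 1180000.0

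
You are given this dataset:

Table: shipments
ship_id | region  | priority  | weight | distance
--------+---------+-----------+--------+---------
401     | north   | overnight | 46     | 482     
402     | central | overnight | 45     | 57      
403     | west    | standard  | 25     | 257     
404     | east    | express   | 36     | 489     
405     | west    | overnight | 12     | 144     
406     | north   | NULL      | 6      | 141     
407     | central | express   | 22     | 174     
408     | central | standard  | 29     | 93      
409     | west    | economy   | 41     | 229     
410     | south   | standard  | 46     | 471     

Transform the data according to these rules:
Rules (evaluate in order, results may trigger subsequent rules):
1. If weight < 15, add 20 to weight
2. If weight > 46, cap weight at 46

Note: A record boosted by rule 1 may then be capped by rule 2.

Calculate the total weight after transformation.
348

Step 1: Apply rule 1 to records with weight < 15
  - 2 records get bonus of 20
  - Of these, 0 records then exceed 46 and get capped
Step 2: Apply rule 2 to records with weight > 46
  - 0 records (original) are capped
Step 3: Calculate final sum = 348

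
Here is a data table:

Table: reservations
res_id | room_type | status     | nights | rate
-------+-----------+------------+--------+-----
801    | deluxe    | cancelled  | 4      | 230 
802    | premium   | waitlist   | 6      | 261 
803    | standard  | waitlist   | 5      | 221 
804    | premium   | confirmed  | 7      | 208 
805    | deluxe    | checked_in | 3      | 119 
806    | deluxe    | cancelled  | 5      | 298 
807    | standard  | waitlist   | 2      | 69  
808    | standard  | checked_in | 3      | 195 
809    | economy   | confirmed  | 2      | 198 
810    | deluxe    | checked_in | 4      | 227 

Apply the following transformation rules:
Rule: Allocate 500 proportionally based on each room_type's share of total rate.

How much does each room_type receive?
deluxe: 215.7, economy: 48.86, premium: 115.75, standard: 119.69

Step 1: Calculate total rate = 2026
Step 2: Calculate each room_type's proportion:
  deluxe: 874/2026 = 43.14% → 215.7
  economy: 198/2026 = 9.77% → 48.86
  premium: 469/2026 = 23.15% → 115.75
  standard: 485/2026 = 23.94% → 119.69
Step 3: Verify: sum of allocations ≈ 500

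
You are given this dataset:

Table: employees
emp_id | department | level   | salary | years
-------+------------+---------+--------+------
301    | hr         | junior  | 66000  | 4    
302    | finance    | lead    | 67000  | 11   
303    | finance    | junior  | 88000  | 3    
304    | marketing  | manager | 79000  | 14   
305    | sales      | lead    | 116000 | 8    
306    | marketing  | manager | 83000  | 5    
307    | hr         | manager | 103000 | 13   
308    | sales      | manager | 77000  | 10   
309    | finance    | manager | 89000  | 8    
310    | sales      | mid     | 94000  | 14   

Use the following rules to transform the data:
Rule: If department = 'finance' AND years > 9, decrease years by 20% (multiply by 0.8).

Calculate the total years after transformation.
87.8

Step 1: Find records where department = 'finance' AND years > 9
Step 2: 1 records match, summing to 11
Step 3: After multiplier: 11 × 0.8 = 8.8
Step 4: Unaffected records sum: 79
Step 5: Final sum = 8.8 + 79 = 87.8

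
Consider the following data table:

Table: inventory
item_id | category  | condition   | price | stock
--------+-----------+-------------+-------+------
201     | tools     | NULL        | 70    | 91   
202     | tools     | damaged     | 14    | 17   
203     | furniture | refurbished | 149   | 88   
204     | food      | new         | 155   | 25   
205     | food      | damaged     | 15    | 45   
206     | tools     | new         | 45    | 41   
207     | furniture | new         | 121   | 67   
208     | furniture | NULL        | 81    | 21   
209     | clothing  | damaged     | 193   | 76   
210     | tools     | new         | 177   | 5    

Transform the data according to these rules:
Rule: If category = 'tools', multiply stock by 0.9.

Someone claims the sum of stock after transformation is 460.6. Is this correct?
Yes, the result is correct.

Step 1: Calculate the correct sum after transformation
Step 2: Apply multiplier 0.9 to records where category = 'tools'
Step 3: Correct result = 460.6
Step 4: Claimed result = 460.6
Step 5: 460.6 = 460.6 ✓
Conclusion: The claimed result is correct.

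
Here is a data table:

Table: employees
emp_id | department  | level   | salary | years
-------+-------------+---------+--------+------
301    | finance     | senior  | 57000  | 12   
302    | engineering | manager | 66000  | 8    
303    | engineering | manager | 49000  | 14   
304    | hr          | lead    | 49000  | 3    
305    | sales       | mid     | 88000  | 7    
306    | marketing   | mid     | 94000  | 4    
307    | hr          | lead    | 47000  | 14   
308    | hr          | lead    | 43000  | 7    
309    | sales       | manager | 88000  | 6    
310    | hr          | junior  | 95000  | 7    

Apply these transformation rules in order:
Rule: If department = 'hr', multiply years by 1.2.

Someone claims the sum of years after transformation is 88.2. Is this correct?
Yes, the result is correct.

Step 1: Calculate the correct sum after transformation
Step 2: Apply multiplier 1.2 to records where department = 'hr'
Step 3: Correct result = 88.2
Step 4: Claimed result = 88.2
Step 5: 88.2 = 88.2 ✓
Conclusion: The claimed result is correct.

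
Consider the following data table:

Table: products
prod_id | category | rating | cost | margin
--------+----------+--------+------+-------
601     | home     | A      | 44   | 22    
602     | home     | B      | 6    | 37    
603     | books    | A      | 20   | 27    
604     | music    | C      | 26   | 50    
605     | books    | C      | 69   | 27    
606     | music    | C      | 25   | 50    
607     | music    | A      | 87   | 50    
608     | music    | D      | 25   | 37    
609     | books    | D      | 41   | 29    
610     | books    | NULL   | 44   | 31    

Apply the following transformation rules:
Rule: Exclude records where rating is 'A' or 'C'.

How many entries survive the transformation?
4

Step 1: Count records to exclude
  - 3 (A) + 3 (C) = 6 records
Step 2: Total records: 10
Step 3: Remaining = 10 - 6 = 4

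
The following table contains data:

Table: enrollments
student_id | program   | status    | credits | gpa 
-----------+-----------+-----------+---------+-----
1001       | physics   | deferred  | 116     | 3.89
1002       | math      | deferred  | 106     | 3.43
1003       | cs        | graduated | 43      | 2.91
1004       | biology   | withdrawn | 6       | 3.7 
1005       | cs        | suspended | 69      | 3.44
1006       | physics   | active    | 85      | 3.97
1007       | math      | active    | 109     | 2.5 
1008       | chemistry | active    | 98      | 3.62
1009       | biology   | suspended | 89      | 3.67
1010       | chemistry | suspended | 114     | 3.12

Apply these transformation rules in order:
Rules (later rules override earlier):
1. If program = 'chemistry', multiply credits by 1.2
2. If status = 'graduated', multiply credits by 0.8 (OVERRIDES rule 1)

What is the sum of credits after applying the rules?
868.8

Step 1: Rule 2 takes priority for records with status = 'graduated'
  - 1 records: 43 × 0.8 = 34.4
Step 2: Rule 1 applies to remaining records with program = 'chemistry'
  - 2 records: 212 × 1.2 = 254.4
Step 3: Other records unchanged: 580
Step 4: Final sum = 34.4 + 254.4 + 580 = 868.8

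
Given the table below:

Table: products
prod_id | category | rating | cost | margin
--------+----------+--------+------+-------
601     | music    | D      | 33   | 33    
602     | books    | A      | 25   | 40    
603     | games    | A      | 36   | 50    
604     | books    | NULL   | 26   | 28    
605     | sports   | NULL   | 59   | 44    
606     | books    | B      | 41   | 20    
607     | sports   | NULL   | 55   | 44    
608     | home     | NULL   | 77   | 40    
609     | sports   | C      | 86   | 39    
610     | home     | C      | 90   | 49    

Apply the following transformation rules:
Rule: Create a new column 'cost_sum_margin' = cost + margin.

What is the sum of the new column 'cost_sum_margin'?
915

Step 1: For each record, compute cost + margin
Example calculations:
  33 + 33 = 66
  25 + 40 = 65
  36 + 50 = 86
  ...
Step 2: Sum all derived values
Step 3: Total = 915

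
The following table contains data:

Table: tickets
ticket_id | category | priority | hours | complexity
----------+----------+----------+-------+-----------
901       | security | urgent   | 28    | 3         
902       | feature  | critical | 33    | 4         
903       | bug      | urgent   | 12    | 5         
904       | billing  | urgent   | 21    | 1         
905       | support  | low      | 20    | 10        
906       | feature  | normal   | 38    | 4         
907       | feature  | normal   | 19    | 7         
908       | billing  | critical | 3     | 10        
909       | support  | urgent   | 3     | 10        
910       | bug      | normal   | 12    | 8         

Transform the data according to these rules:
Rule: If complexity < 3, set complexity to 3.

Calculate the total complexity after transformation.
64

Step 1: 1 records have complexity < 3
Step 2: These records originally summed to 1
Step 3: After setting to minimum: 1 × 3 = 3
Step 4: Unaffected records sum: 61
Step 5: Final sum = 3 + 61 = 64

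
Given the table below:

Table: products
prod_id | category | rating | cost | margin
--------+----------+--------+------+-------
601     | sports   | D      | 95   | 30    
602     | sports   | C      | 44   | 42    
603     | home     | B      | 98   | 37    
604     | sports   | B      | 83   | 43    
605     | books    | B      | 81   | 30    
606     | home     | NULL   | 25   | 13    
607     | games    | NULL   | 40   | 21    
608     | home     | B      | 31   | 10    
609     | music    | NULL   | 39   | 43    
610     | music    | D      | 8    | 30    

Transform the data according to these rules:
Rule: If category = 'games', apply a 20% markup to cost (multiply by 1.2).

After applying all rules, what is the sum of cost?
552.0

Step 1: Records with category = 'games' have total cost = 40
Step 2: Apply multiplier: 40 × 1.2 = 48.0
Step 3: Other records total: 504
Step 4: Final sum = 48.0 + 504 = 552.0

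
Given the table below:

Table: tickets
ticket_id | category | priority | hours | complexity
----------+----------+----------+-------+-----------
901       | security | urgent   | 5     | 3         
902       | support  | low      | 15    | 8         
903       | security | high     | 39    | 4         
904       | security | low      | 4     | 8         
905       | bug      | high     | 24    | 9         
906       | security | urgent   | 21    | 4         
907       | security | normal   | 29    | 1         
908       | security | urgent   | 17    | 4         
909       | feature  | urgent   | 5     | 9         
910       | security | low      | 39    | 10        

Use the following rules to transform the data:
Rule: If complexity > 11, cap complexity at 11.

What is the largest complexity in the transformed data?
10

Step 1: Original maximum complexity = 10
Step 2: Check cap of 11 against maximum
Step 3: No records exceed the cap (max 10 <= cap 11), so no capping applies
Step 4: Maximum after transformation = 10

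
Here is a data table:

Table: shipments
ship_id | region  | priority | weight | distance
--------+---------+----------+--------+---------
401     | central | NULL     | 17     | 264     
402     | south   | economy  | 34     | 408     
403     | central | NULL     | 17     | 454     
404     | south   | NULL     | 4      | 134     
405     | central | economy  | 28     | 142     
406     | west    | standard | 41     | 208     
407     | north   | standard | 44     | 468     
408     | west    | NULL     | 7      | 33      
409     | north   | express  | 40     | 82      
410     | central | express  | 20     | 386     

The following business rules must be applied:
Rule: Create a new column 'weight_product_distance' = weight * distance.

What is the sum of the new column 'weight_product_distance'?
70941

Step 1: For each record, compute weight * distance
Example calculations:
  17 * 264 = 4488
  34 * 408 = 13872
  17 * 454 = 7718
  ...
Step 2: Sum all derived values
Step 3: Total = 70941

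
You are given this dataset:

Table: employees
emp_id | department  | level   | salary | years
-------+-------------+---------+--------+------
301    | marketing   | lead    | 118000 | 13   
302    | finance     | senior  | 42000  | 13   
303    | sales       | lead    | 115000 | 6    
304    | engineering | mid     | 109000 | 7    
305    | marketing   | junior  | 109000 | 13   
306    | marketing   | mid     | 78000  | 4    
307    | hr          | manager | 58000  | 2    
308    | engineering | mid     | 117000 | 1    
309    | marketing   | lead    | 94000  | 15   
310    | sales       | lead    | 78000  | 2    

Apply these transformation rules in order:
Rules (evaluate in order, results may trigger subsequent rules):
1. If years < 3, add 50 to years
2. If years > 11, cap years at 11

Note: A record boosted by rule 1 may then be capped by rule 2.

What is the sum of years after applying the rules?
94

Step 1: Apply rule 1 to records with years < 3
  - 3 records get bonus of 50
  - Of these, 3 records then exceed 11 and get capped
Step 2: Apply rule 2 to records with years > 11
  - 4 records (original) are capped
Step 3: Calculate final sum = 94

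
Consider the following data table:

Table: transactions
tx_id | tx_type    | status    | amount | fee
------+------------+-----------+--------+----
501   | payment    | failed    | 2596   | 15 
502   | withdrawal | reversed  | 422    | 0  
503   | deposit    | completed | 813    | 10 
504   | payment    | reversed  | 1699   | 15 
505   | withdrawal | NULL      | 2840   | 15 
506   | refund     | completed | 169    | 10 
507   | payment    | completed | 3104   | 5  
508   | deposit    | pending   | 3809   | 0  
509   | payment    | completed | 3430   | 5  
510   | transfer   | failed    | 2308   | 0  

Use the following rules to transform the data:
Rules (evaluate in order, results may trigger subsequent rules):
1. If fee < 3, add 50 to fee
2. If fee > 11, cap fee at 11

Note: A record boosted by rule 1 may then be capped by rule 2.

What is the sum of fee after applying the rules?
96

Step 1: Apply rule 1 to records with fee < 3
  - 3 records get bonus of 50
  - Of these, 3 records then exceed 11 and get capped
Step 2: Apply rule 2 to records with fee > 11
  - 3 records (original) are capped
Step 3: Calculate final sum = 96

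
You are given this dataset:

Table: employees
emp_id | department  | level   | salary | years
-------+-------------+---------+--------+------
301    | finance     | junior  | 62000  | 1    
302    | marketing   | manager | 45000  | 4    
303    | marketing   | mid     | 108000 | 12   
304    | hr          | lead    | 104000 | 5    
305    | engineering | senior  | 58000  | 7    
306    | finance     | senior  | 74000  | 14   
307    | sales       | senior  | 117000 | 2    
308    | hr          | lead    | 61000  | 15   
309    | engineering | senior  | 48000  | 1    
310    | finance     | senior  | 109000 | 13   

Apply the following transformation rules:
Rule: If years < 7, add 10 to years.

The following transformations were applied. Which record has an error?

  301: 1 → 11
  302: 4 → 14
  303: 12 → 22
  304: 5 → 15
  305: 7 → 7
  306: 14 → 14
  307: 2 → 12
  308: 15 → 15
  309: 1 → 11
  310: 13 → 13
Record 303 has an error. The correct transformed value should be 12, not 22.

Step 1: Check each record against the rule
Step 2: Record 303 has years = 12
Step 3: Since 12 >= 7, the bonus should not have been applied
Step 4: Correct value = 12, but claimed value = 22
Conclusion: Record 303 has the error.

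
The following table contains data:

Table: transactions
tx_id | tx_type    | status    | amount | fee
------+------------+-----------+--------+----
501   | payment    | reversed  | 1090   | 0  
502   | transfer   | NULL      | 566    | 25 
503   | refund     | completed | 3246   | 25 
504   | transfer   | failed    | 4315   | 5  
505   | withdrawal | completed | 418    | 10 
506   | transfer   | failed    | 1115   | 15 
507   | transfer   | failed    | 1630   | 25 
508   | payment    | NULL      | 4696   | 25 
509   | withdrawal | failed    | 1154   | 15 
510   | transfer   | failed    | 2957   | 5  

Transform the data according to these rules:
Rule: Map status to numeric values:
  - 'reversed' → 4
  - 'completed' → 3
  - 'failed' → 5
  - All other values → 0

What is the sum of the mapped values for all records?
35

Step 1: Apply mapping to each record
Step 2: Count by status:
  'reversed': 1 records × 4 = 4
  'completed': 2 records × 3 = 6
  'failed': 5 records × 5 = 25
Step 3: Sum all mapped values = 35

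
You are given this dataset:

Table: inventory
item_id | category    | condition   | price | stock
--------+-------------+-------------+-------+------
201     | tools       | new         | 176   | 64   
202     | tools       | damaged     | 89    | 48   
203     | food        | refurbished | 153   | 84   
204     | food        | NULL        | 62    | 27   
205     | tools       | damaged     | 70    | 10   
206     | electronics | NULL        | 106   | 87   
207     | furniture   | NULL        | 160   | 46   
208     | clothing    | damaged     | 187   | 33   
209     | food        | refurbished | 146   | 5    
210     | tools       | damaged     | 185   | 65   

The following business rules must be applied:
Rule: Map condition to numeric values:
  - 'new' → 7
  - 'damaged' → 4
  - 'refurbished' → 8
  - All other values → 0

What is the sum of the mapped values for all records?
39

Step 1: Apply mapping to each record
Step 2: Count by status:
  'new': 1 records × 7 = 7
  'damaged': 4 records × 4 = 16
  'refurbished': 2 records × 8 = 16
Step 3: Sum all mapped values = 39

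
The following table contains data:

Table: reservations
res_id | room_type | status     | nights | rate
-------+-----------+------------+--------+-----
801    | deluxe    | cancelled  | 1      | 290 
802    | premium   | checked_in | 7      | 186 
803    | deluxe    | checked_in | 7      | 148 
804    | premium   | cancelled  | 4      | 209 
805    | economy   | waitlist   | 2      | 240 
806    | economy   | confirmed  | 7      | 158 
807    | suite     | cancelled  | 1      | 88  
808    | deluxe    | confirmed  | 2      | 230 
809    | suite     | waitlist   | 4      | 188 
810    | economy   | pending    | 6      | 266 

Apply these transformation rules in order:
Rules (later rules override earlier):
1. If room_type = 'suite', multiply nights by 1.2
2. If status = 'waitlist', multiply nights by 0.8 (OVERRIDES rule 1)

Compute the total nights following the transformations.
40.0

Step 1: Rule 2 takes priority for records with status = 'waitlist'
  - 2 records: 6 × 0.8 = 4.8
Step 2: Rule 1 applies to remaining records with room_type = 'suite'
  - 1 records: 1 × 1.2 = 1.2
Step 3: Other records unchanged: 34
Step 4: Final sum = 4.8 + 1.2 + 34 = 40.0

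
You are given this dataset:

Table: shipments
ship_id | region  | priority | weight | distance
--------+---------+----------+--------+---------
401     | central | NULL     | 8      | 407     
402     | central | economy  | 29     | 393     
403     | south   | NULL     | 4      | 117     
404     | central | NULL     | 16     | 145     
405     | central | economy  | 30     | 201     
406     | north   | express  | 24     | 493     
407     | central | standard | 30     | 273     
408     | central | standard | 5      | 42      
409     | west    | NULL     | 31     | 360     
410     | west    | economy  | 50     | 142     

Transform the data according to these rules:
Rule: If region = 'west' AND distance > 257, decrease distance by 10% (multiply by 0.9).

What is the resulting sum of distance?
2537.0

Step 1: Find records where region = 'west' AND distance > 257
Step 2: 1 records match, summing to 360
Step 3: After multiplier: 360 × 0.9 = 324.0
Step 4: Unaffected records sum: 2213
Step 5: Final sum = 324.0 + 2213 = 2537.0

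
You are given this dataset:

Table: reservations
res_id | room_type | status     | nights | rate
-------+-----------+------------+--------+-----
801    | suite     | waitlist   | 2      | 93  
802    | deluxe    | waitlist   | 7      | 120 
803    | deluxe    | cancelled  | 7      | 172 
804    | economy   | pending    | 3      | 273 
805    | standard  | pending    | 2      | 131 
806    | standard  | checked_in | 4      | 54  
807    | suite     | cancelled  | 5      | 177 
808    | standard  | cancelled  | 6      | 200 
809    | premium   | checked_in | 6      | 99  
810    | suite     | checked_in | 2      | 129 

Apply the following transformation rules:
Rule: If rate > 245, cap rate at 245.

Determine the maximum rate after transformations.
245

Step 1: Original maximum rate = 273
Step 2: Apply cap at 245
Step 3: 1 records had rate > 245 and were capped
Step 4: Maximum after transformation = 245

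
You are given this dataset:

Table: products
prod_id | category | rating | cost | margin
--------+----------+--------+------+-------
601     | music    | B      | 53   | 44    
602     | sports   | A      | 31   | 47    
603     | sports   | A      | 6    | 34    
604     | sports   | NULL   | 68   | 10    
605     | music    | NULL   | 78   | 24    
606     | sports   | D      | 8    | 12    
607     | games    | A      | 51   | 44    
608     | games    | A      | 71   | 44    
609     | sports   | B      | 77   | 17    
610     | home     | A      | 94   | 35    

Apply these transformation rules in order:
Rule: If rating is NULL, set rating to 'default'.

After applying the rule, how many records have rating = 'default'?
2

Step 1: Count records where rating IS NULL
Step 2: Found 2 records with NULL rating
Step 3: These records will have rating set to 'default'
Step 4: Records already having rating = 'default': 0
Step 5: Answer: 2 + 0 = 2 records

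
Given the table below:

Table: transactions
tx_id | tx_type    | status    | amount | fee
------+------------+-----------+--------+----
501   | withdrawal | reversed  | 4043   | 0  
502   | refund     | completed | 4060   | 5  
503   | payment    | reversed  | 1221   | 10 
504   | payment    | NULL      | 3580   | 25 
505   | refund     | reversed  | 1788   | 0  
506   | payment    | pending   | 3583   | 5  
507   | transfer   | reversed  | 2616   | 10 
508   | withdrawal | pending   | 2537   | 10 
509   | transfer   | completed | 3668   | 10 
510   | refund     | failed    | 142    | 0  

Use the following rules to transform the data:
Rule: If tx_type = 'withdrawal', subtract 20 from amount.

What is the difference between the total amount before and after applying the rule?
40

Step 1: Original sum of amount = 27238
Step 2: 2 records have tx_type = 'withdrawal'
Step 3: Each affected record changes by -20
Step 4: Total change = 2 × -20 = -40
Step 5: New sum = 27238 + -40 = 27198
Step 6: Difference = |27198 - 27238| = 40
        (Sum decreased by 40)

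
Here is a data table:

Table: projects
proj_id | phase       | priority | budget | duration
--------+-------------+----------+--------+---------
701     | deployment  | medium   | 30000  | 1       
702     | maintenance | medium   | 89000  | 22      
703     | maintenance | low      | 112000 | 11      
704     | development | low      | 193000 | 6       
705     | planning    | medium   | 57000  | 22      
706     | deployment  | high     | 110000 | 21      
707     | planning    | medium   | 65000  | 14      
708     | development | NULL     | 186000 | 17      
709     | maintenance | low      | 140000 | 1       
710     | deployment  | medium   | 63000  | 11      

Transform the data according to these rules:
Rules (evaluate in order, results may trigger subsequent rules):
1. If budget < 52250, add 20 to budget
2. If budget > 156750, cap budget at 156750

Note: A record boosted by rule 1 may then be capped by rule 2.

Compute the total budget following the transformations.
979520

Step 1: Apply rule 1 to records with budget < 52250
  - 1 records get bonus of 20
  - Of these, 0 records then exceed 156750 and get capped
Step 2: Apply rule 2 to records with budget > 156750
  - 2 records (original) are capped
Step 3: Calculate final sum = 979520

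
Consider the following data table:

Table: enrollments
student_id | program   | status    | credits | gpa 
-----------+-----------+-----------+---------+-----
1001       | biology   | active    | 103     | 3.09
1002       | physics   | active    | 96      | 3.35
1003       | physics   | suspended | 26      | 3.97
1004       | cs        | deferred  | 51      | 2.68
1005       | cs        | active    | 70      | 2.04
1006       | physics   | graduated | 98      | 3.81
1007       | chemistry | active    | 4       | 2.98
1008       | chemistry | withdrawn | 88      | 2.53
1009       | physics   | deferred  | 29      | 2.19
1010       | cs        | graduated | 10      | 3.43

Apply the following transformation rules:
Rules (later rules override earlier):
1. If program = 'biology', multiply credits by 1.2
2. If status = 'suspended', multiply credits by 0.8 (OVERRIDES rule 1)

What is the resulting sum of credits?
590.4

Step 1: Rule 2 takes priority for records with status = 'suspended'
  - 1 records: 26 × 0.8 = 20.8
Step 2: Rule 1 applies to remaining records with program = 'biology'
  - 1 records: 103 × 1.2 = 123.6
Step 3: Other records unchanged: 446
Step 4: Final sum = 20.8 + 123.6 + 446 = 590.4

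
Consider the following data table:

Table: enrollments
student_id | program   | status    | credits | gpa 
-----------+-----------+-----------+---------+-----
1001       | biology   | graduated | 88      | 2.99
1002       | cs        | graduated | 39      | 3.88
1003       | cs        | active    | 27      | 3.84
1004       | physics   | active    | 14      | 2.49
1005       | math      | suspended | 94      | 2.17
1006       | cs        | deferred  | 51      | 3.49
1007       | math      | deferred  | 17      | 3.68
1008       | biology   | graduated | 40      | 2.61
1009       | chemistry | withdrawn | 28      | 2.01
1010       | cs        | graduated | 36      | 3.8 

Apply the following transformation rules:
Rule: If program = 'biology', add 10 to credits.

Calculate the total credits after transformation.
454

Step 1: Count records where program = 'biology': 2
Step 2: Total bonus added: 2 × 10 = 20
Step 3: Original sum of credits: 434
Step 4: Final sum = 434 + 20 = 454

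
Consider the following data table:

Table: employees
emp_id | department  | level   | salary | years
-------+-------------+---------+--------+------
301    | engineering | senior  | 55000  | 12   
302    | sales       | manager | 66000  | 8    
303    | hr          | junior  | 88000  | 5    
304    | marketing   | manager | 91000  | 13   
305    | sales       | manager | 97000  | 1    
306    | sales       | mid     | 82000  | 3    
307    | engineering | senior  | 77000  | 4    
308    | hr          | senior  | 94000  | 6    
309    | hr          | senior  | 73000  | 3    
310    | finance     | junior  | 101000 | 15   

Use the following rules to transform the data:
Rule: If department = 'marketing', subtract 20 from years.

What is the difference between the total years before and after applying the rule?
20

Step 1: Original sum of years = 70
Step 2: 1 records have department = 'marketing'
Step 3: Each affected record changes by -20
Step 4: Total change = 1 × -20 = -20
Step 5: New sum = 70 + -20 = 50
Step 6: Difference = |50 - 70| = 20
        (Sum decreased by 20)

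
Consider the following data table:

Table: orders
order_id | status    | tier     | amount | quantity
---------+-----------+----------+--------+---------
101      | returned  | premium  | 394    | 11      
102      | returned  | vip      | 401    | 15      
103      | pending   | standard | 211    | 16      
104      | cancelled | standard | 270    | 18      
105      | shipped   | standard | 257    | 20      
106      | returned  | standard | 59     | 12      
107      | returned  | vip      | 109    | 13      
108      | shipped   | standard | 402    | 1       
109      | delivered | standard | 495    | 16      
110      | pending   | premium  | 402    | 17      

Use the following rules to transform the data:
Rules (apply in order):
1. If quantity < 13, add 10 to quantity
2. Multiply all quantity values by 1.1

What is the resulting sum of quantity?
185.9

Step 1: Apply Rule 1 - Add 10 to records with quantity < 13
  - 3 records affected: 24 + (3 × 10) = 54
  - Unaffected records: 115
  - Sum after Rule 1: 169
Step 2: Apply Rule 2 - Multiply all by 1.1
  - 169 × 1.1 = 185.9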